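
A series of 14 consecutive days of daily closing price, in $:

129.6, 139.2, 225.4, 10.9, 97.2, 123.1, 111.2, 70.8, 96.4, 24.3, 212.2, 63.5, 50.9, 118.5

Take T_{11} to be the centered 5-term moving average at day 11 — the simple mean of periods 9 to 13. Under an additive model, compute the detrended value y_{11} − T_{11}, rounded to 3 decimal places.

Trend T_11 = (96.4 + 24.3 + 212.2 + 63.5 + 50.9) / 5 = 447.3/5 = 89.46000
Detrended value: 212.2 − 89.46000 = 122.740

122.740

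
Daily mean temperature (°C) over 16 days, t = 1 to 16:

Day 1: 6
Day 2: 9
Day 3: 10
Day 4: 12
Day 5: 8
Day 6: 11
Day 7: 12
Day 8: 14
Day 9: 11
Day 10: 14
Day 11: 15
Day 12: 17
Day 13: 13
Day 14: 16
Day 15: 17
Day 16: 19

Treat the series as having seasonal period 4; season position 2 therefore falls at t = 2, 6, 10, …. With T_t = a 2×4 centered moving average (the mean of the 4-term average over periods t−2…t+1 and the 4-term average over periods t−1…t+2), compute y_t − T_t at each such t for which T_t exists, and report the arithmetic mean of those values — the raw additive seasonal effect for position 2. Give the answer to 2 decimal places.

Season position 2 occurs at t = 6, 10, 14 (where T_t is defined).
t=6: T_6 = 11.0000; y_6 − T_6 = 11 − 11.0000 = 0.0000
t=10: T_10 = 13.8750; y_10 − T_10 = 14 − 13.8750 = 0.1250
t=14: T_14 = 16.0000; y_14 − T_14 = 16 − 16.0000 = 0.0000
Mean deviation: (0.0000 + 0.1250 + 0.0000) / 3 = 0.04

0.04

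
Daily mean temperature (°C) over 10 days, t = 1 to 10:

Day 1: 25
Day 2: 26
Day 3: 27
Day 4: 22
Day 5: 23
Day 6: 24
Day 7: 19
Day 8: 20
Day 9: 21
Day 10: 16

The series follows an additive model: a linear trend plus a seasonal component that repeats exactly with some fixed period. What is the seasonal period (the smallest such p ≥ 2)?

3

First differences y_{t+1} − y_t: 1, 1, -5, 1, 1, -5, 1, 1, …
The difference pattern repeats every 3 terms and not for any smaller step, so p = 3.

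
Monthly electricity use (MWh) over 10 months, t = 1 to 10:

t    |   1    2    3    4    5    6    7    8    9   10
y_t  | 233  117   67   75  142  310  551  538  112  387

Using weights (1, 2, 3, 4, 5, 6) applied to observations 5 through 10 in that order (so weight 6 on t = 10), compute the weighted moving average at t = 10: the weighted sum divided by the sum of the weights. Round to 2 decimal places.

354.71

Weighted sum: 1·142 + 2·310 + 3·551 + 4·538 + 5·112 + 6·387 = 142 + 620 + 1653 + 2152 + 560 + 2322 = 7449
Weight total: 1 + 2 + 3 + 4 + 5 + 6 = 21
WMA = 7449 / 21 = 354.71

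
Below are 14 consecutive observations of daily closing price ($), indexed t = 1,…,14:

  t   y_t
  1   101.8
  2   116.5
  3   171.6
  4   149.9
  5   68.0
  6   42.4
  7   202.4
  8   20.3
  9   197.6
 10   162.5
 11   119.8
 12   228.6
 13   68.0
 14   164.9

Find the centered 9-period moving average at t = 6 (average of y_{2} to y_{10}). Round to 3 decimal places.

125.689

Sum of periods 2–10: 116.5 + 171.6 + 149.9 + 68.0 + 42.4 + 202.4 + 20.3 + 197.6 + 162.5 = 1131.2
Divide by 9: 1131.2 / 9 = 125.689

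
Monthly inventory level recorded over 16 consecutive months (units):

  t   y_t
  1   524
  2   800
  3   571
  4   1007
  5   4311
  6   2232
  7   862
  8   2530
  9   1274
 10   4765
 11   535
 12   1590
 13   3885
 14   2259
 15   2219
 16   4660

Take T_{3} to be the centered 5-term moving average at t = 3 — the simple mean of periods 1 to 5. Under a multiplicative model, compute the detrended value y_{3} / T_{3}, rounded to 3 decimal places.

0.396

Trend T_3 = (524 + 800 + 571 + 1007 + 4311) / 5 = 7213/5 = 1442.60000
Ratio to trend: 571 / 1442.60000 = 0.396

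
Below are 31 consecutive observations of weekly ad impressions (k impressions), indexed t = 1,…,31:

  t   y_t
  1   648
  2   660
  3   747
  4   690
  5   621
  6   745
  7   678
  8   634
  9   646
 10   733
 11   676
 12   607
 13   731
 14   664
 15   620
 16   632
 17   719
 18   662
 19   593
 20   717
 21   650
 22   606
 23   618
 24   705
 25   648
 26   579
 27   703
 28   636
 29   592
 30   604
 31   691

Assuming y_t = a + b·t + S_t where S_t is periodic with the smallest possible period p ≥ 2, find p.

First differences y_{t+1} − y_t: 12, 87, -57, -69, 124, -67, -44, 12, 87, -57, -69, 124, -67, -44, 12, 87, …
The difference pattern repeats every 7 terms and not for any smaller step, so p = 7.

7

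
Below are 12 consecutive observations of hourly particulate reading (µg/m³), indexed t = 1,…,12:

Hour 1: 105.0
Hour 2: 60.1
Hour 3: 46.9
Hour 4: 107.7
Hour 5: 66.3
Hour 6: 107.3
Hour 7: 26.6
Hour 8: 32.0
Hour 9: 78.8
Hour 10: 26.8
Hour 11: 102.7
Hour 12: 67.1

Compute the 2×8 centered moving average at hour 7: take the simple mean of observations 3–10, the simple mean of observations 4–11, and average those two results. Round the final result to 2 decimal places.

Sum over 3–10: 46.9 + 107.7 + 66.3 + 107.3 + 26.6 + 32.0 + 78.8 + 26.8 = 492.4
Sum over 4–11: 107.7 + 66.3 + 107.3 + 26.6 + 32.0 + 78.8 + 26.8 + 102.7 = 548.2
CMA at t=7 = (492.4 + 548.2) / (2·8) = 1040.6 / 16 = 65.04

65.04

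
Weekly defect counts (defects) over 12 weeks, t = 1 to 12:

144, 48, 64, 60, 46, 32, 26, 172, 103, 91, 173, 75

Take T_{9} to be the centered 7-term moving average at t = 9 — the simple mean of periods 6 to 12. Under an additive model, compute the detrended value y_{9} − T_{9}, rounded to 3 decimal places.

7.000

Trend T_9 = (32 + 26 + 172 + 103 + 91 + 173 + 75) / 7 = 672/7 = 96.00000
Detrended value: 103 − 96.00000 = 7.000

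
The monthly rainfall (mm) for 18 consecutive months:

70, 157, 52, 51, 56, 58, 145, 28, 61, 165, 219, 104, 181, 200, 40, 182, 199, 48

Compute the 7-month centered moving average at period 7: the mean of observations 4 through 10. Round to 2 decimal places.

Sum of periods 4–10: 51 + 56 + 58 + 145 + 28 + 61 + 165 = 564
Divide by 7: 564 / 7 = 80.57

80.57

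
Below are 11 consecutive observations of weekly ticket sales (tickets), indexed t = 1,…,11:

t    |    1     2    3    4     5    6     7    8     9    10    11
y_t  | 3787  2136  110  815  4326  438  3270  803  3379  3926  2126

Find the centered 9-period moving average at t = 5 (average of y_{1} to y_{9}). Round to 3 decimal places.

Sum of periods 1–9: 3787 + 2136 + 110 + 815 + 4326 + 438 + 3270 + 803 + 3379 = 19064
Divide by 9: 19064 / 9 = 2118.222

2118.222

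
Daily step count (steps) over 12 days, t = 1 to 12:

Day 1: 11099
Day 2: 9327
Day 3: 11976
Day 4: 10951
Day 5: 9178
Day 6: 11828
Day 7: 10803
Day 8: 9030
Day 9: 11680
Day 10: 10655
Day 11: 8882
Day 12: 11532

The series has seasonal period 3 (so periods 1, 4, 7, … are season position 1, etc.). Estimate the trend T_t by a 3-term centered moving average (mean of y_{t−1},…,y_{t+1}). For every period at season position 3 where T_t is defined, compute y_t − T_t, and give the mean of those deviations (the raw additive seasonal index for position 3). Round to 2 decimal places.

1224.89

Season position 3 occurs at t = 3, 6, 9 (where T_t is defined).
t=3: T_3 = 10751.3333; y_3 − T_3 = 11976 − 10751.3333 = 1224.6667
t=6: T_6 = 10603.0000; y_6 − T_6 = 11828 − 10603.0000 = 1225.0000
t=9: T_9 = 10455.0000; y_9 − T_9 = 11680 − 10455.0000 = 1225.0000
Mean deviation: (1224.6667 + 1225.0000 + 1225.0000) / 3 = 1224.89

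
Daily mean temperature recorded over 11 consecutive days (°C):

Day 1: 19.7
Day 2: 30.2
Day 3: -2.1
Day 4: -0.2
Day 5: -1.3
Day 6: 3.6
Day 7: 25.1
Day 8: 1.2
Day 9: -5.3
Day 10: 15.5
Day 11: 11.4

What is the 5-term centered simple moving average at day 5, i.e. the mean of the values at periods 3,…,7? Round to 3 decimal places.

Sum of periods 3–7: (-2.1) + (-0.2) + (-1.3) + 3.6 + 25.1 = 25.1
Divide by 5: 25.1 / 5 = 5.020

5.020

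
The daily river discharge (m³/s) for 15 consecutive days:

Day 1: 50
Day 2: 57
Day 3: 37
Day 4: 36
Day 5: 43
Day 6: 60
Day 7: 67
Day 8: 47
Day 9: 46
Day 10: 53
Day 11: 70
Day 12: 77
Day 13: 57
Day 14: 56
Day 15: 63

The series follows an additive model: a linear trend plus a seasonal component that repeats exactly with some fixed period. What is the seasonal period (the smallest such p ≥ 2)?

First differences y_{t+1} − y_t: 7, -20, -1, 7, 17, 7, -20, -1, 7, 17, 7, -20, …
The difference pattern repeats every 5 terms and not for any smaller step, so p = 5.

5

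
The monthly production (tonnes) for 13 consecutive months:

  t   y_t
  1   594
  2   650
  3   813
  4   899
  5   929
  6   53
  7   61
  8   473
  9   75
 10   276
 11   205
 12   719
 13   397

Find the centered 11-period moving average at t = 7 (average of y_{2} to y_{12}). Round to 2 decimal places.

468.45

Sum of periods 2–12: 650 + 813 + 899 + 929 + 53 + 61 + 473 + 75 + 276 + 205 + 719 = 5153
Divide by 11: 5153 / 11 = 468.45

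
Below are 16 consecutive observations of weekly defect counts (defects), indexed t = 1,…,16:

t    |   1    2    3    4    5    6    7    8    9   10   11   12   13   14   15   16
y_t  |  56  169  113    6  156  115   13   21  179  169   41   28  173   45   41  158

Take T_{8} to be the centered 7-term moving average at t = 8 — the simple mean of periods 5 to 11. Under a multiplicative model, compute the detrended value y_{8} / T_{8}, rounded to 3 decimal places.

0.212

Trend T_8 = (156 + 115 + 13 + 21 + 179 + 169 + 41) / 7 = 694/7 = 99.14286
Ratio to trend: 21 / 99.14286 = 0.212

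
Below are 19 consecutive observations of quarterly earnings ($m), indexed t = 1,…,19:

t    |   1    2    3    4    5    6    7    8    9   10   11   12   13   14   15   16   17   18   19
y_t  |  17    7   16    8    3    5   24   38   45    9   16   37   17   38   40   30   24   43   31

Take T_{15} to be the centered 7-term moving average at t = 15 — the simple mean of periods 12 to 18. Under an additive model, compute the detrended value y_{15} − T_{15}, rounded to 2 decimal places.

7.29

Trend T_15 = (37 + 17 + 38 + 40 + 30 + 24 + 43) / 7 = 229/7 = 32.7143
Detrended value: 40 − 32.7143 = 7.29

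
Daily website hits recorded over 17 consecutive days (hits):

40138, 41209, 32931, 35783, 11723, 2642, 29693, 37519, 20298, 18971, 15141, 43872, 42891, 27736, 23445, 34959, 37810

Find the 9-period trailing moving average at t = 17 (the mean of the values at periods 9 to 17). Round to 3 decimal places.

Sum of periods 9–17: 20298 + 18971 + 15141 + 43872 + 42891 + 27736 + 23445 + 34959 + 37810 = 265123
Divide by 9: 265123 / 9 = 29458.111

29458.111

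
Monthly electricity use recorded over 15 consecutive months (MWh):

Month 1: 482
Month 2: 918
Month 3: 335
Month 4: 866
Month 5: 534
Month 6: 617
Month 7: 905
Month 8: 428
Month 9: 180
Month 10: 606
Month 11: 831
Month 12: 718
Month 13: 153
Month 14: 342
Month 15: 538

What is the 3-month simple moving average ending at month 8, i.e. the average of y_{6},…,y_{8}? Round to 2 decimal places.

650.00

Sum of periods 6–8: 617 + 905 + 428 = 1950
Divide by 3: 1950 / 3 = 650.00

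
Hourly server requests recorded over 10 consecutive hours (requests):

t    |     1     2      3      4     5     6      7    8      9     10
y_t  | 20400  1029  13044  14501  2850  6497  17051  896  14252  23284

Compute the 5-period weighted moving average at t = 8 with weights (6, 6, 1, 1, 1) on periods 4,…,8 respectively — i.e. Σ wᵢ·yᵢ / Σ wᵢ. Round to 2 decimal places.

Weighted sum: 6·14501 + 6·2850 + 1·6497 + 1·17051 + 1·896 = 87006 + 17100 + 6497 + 17051 + 896 = 128550
Weight total: 6 + 6 + 1 + 1 + 1 = 15
WMA = 128550 / 15 = 8570.00

8570.00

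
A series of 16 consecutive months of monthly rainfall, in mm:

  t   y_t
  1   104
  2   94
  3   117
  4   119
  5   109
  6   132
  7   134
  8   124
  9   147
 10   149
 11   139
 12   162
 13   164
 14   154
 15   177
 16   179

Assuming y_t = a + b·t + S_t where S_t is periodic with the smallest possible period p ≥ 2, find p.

First differences y_{t+1} − y_t: -10, 23, 2, -10, 23, 2, -10, 23, …
The difference pattern repeats every 3 terms and not for any smaller step, so p = 3.

3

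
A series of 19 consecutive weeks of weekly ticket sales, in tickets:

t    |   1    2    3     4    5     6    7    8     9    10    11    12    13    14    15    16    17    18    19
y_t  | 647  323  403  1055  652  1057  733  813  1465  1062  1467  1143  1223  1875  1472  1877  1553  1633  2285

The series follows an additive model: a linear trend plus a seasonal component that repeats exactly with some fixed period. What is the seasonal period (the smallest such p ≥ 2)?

5

First differences y_{t+1} − y_t: -324, 80, 652, -403, 405, -324, 80, 652, -403, 405, -324, 80, …
The difference pattern repeats every 5 terms and not for any smaller step, so p = 5.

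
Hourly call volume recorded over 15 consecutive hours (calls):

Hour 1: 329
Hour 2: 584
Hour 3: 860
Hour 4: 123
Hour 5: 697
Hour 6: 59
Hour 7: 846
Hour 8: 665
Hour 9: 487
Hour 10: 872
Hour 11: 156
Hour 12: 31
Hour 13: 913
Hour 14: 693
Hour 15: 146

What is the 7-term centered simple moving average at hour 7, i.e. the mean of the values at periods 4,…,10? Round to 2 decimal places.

535.57

Sum of periods 4–10: 123 + 697 + 59 + 846 + 665 + 487 + 872 = 3749
Divide by 7: 3749 / 7 = 535.57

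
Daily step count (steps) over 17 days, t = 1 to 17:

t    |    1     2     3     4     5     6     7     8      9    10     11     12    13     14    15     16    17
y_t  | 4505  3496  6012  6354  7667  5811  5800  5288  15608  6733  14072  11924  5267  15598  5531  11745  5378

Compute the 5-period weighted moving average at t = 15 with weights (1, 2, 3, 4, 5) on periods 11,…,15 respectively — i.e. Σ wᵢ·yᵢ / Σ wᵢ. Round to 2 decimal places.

9584.53

Weighted sum: 1·14072 + 2·11924 + 3·5267 + 4·15598 + 5·5531 = 14072 + 23848 + 15801 + 62392 + 27655 = 143768
Weight total: 1 + 2 + 3 + 4 + 5 = 15
WMA = 143768 / 15 = 9584.53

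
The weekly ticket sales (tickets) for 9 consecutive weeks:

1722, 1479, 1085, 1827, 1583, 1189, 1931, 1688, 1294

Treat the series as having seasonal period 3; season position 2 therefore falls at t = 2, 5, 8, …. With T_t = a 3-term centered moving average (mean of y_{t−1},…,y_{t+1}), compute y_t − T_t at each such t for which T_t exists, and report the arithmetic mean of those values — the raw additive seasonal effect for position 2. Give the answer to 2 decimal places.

50.22

Season position 2 occurs at t = 2, 5, 8 (where T_t is defined).
t=2: T_2 = 1428.6667; y_2 − T_2 = 1479 − 1428.6667 = 50.3333
t=5: T_5 = 1533.0000; y_5 − T_5 = 1583 − 1533.0000 = 50.0000
t=8: T_8 = 1637.6667; y_8 − T_8 = 1688 − 1637.6667 = 50.3333
Mean deviation: (50.3333 + 50.0000 + 50.3333) / 3 = 50.22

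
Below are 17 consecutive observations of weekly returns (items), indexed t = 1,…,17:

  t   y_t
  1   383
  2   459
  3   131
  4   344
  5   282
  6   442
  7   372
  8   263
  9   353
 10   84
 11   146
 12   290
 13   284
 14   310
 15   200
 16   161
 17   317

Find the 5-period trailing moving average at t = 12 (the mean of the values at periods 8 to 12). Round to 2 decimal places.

227.20

Sum of periods 8–12: 263 + 353 + 84 + 146 + 290 = 1136
Divide by 5: 1136 / 5 = 227.20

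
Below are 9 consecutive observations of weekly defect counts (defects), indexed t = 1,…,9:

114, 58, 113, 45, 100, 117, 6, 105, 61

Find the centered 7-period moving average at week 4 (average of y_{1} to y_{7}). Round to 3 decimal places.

Sum of periods 1–7: 114 + 58 + 113 + 45 + 100 + 117 + 6 = 553
Divide by 7: 553 / 7 = 79.000

79.000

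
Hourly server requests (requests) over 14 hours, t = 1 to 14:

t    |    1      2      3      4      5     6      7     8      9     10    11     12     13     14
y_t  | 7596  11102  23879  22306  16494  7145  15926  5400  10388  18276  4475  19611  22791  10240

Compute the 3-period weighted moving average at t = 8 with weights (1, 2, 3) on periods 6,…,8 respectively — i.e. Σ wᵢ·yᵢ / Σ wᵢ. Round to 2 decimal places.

Weighted sum: 1·7145 + 2·15926 + 3·5400 = 7145 + 31852 + 16200 = 55197
Weight total: 1 + 2 + 3 = 6
WMA = 55197 / 6 = 9199.50

9199.50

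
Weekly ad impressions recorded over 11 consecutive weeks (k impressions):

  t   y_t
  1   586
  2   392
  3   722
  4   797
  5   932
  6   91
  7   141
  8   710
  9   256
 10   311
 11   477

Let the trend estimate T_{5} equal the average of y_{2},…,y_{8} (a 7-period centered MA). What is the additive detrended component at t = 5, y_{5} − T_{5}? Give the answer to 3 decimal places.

391.286

Trend T_5 = (392 + 722 + 797 + 932 + 91 + 141 + 710) / 7 = 3785/7 = 540.71429
Detrended value: 932 − 540.71429 = 391.286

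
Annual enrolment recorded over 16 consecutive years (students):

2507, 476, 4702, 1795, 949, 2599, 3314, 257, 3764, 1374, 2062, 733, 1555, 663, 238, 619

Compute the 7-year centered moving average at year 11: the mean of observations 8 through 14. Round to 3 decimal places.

1486.857

Sum of periods 8–14: 257 + 3764 + 1374 + 2062 + 733 + 1555 + 663 = 10408
Divide by 7: 10408 / 7 = 1486.857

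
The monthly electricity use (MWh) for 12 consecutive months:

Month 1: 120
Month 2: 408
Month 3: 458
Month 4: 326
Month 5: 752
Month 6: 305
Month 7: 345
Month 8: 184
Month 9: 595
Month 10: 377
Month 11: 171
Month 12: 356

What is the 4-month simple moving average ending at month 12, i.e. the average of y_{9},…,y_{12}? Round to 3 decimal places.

374.750

Sum of periods 9–12: 595 + 377 + 171 + 356 = 1499
Divide by 4: 1499 / 4 = 374.750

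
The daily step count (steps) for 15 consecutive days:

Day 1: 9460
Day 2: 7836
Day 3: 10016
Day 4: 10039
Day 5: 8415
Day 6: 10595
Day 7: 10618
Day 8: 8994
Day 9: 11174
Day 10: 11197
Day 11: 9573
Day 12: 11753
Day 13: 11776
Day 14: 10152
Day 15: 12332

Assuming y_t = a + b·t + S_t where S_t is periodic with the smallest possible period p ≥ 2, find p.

3

First differences y_{t+1} − y_t: -1624, 2180, 23, -1624, 2180, 23, -1624, 2180, …
The difference pattern repeats every 3 terms and not for any smaller step, so p = 3.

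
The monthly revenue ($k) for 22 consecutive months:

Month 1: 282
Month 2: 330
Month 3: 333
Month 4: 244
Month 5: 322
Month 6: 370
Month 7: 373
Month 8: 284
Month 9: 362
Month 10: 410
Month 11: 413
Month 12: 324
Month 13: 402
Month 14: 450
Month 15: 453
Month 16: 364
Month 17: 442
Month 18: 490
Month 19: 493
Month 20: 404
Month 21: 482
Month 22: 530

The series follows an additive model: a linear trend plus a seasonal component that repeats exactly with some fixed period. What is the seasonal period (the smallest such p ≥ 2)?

4

First differences y_{t+1} − y_t: 48, 3, -89, 78, 48, 3, -89, 78, 48, 3, …
The difference pattern repeats every 4 terms and not for any smaller step, so p = 4.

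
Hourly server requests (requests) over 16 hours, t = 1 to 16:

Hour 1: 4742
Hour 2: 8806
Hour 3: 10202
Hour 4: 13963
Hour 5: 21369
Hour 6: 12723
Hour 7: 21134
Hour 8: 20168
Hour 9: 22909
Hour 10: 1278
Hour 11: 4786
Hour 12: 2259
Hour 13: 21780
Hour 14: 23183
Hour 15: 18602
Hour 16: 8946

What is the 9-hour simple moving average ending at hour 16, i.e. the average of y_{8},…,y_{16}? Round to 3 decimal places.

Sum of periods 8–16: 20168 + 22909 + 1278 + 4786 + 2259 + 21780 + 23183 + 18602 + 8946 = 123911
Divide by 9: 123911 / 9 = 13767.889

13767.889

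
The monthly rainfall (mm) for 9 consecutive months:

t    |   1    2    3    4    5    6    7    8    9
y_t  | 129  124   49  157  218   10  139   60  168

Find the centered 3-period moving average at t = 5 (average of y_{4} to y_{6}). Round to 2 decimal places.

Sum of periods 4–6: 157 + 218 + 10 = 385
Divide by 3: 385 / 3 = 128.33

128.33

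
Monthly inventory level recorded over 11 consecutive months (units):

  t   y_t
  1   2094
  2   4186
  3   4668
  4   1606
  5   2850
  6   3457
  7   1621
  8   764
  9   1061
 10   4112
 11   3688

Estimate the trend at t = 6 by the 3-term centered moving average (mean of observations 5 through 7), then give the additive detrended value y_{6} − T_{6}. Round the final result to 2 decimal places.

Trend T_6 = (2850 + 3457 + 1621) / 3 = 7928/3 = 2642.6667
Detrended value: 3457 − 2642.6667 = 814.33

814.33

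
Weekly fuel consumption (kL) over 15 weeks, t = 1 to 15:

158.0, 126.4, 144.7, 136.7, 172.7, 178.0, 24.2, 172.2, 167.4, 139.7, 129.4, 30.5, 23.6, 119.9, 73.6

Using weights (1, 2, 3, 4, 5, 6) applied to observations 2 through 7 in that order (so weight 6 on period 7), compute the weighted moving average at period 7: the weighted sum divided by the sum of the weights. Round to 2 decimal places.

Weighted sum: 1·126.4 + 2·144.7 + 3·136.7 + 4·172.7 + 5·178.0 + 6·24.2 = 126.4 + 289.4 + 410.1 + 690.8 + 890.0 + 145.2 = 2551.9
Weight total: 1 + 2 + 3 + 4 + 5 + 6 = 21
WMA = 2551.9 / 21 = 121.52

121.52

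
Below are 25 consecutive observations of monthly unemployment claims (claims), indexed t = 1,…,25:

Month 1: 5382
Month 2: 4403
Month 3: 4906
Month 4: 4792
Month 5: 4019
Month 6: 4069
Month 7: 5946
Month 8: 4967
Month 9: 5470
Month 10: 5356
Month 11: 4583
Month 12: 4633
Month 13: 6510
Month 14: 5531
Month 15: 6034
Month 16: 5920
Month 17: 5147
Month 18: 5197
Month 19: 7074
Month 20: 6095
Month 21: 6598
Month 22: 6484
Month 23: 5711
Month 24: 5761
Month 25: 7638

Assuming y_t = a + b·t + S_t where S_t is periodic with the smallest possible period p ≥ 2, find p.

6

First differences y_{t+1} − y_t: -979, 503, -114, -773, 50, 1877, -979, 503, -114, -773, 50, 1877, -979, 503, …
The difference pattern repeats every 6 terms and not for any smaller step, so p = 6.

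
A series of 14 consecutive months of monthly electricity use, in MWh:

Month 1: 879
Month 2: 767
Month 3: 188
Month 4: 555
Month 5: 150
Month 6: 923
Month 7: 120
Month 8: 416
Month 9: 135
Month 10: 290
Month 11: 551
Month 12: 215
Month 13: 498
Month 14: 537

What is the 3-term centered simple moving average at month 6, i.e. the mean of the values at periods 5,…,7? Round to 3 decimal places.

397.667

Sum of periods 5–7: 150 + 923 + 120 = 1193
Divide by 3: 1193 / 3 = 397.667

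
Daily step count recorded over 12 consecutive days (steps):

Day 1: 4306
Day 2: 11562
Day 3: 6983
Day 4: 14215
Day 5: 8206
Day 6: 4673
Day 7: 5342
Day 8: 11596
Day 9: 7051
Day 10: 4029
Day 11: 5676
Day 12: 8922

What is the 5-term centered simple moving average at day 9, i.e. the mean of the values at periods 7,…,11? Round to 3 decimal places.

6738.800

Sum of periods 7–11: 5342 + 11596 + 7051 + 4029 + 5676 = 33694
Divide by 5: 33694 / 5 = 6738.800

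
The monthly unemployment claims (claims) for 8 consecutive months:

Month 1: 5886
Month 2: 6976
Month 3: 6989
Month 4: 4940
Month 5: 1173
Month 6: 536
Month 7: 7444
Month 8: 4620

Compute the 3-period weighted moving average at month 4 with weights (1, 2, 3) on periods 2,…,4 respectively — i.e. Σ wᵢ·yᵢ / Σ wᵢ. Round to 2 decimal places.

5962.33

Weighted sum: 1·6976 + 2·6989 + 3·4940 = 6976 + 13978 + 14820 = 35774
Weight total: 1 + 2 + 3 = 6
WMA = 35774 / 6 = 5962.33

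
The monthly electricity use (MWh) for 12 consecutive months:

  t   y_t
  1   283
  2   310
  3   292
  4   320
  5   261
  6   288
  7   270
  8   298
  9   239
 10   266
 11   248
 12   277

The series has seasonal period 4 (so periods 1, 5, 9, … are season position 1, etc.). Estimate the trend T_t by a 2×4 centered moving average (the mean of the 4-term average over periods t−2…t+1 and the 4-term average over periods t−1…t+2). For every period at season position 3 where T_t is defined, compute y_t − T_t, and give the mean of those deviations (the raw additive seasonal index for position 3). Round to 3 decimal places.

-6.500

Season position 3 occurs at t = 3, 7 (where T_t is defined).
t=3: T_3 = 298.50000; y_3 − T_3 = 292 − 298.50000 = -6.50000
t=7: T_7 = 276.50000; y_7 − T_7 = 270 − 276.50000 = -6.50000
Mean deviation: (-6.50000 + -6.50000) / 2 = -6.500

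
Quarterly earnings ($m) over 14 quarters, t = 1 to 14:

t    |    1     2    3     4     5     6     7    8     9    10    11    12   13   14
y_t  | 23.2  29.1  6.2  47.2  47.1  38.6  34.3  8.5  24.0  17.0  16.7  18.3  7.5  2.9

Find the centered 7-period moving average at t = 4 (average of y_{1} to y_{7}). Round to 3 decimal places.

32.243

Sum of periods 1–7: 23.2 + 29.1 + 6.2 + 47.2 + 47.1 + 38.6 + 34.3 = 225.7
Divide by 7: 225.7 / 7 = 32.243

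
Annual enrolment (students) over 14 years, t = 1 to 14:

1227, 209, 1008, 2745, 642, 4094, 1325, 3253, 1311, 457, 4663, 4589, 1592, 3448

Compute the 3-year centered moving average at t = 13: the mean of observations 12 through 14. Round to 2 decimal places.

Sum of periods 12–14: 4589 + 1592 + 3448 = 9629
Divide by 3: 9629 / 3 = 3209.67

3209.67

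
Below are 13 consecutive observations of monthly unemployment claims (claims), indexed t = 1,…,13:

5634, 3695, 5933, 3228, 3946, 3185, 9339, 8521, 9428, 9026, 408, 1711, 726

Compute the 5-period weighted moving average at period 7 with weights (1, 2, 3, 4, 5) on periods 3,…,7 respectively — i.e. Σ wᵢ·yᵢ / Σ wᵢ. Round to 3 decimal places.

Weighted sum: 1·5933 + 2·3228 + 3·3946 + 4·3185 + 5·9339 = 5933 + 6456 + 11838 + 12740 + 46695 = 83662
Weight total: 1 + 2 + 3 + 4 + 5 = 15
WMA = 83662 / 15 = 5577.467

5577.467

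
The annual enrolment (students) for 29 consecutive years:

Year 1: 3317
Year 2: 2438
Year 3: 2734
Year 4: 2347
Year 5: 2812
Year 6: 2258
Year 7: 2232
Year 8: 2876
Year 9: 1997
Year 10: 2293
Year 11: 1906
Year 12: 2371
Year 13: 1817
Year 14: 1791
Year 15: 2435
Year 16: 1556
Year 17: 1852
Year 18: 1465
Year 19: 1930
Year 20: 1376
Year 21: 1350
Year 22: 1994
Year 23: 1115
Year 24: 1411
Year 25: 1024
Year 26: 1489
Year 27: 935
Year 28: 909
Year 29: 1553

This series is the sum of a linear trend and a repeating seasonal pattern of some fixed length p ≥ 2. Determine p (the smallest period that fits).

First differences y_{t+1} − y_t: -879, 296, -387, 465, -554, -26, 644, -879, 296, -387, 465, -554, -26, 644, -879, 296, …
The difference pattern repeats every 7 terms and not for any smaller step, so p = 7.

7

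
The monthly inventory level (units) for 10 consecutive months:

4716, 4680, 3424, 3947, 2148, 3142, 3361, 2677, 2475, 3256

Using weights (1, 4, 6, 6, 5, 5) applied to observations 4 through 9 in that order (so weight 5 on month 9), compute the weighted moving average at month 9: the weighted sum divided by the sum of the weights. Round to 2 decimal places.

2863.59

Weighted sum: 1·3947 + 4·2148 + 6·3142 + 6·3361 + 5·2677 + 5·2475 = 3947 + 8592 + 18852 + 20166 + 13385 + 12375 = 77317
Weight total: 1 + 4 + 6 + 6 + 5 + 5 = 27
WMA = 77317 / 27 = 2863.59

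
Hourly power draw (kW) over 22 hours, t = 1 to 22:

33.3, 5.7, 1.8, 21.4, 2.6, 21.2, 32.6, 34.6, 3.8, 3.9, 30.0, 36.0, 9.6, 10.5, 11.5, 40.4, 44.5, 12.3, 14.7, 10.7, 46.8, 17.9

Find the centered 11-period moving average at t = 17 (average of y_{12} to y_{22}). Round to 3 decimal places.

Sum of periods 12–22: 36.0 + 9.6 + 10.5 + 11.5 + 40.4 + 44.5 + 12.3 + 14.7 + 10.7 + 46.8 + 17.9 = 254.9
Divide by 11: 254.9 / 11 = 23.173

23.173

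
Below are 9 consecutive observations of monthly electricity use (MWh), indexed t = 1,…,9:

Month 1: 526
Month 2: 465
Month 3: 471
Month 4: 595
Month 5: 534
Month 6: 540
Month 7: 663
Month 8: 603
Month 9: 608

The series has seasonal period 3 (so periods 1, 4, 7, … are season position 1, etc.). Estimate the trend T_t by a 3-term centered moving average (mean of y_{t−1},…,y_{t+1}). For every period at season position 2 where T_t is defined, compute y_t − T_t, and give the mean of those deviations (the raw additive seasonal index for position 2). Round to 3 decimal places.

-22.111

Season position 2 occurs at t = 2, 5, 8 (where T_t is defined).
t=2: T_2 = 487.33333; y_2 − T_2 = 465 − 487.33333 = -22.33333
t=5: T_5 = 556.33333; y_5 − T_5 = 534 − 556.33333 = -22.33333
t=8: T_8 = 624.66667; y_8 − T_8 = 603 − 624.66667 = -21.66667
Mean deviation: (-22.33333 + -22.33333 + -21.66667) / 3 = -22.111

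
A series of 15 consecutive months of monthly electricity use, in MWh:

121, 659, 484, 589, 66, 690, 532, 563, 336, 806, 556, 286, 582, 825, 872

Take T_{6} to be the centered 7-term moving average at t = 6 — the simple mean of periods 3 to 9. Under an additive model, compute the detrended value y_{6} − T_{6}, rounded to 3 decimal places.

224.286

Trend T_6 = (484 + 589 + 66 + 690 + 532 + 563 + 336) / 7 = 3260/7 = 465.71429
Detrended value: 690 − 465.71429 = 224.286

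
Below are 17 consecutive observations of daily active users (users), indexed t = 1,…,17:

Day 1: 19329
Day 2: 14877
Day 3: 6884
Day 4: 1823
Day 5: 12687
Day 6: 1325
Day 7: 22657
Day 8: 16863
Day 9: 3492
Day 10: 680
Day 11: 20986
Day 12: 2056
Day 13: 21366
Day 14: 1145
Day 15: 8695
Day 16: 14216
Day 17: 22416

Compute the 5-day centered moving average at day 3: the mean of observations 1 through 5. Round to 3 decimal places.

11120.000

Sum of periods 1–5: 19329 + 14877 + 6884 + 1823 + 12687 = 55600
Divide by 5: 55600 / 5 = 11120.000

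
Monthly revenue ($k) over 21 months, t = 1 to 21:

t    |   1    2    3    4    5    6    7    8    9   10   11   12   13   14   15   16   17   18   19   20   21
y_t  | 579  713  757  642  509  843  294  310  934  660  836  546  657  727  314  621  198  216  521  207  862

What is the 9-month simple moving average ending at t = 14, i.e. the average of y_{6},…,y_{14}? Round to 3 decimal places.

Sum of periods 6–14: 843 + 294 + 310 + 934 + 660 + 836 + 546 + 657 + 727 = 5807
Divide by 9: 5807 / 9 = 645.222

645.222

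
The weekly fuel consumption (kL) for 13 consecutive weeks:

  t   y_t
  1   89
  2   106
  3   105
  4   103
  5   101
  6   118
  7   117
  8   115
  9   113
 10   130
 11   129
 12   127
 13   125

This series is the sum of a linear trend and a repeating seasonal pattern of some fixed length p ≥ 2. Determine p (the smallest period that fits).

First differences y_{t+1} − y_t: 17, -1, -2, -2, 17, -1, -2, -2, 17, -1, …
The difference pattern repeats every 4 terms and not for any smaller step, so p = 4.

4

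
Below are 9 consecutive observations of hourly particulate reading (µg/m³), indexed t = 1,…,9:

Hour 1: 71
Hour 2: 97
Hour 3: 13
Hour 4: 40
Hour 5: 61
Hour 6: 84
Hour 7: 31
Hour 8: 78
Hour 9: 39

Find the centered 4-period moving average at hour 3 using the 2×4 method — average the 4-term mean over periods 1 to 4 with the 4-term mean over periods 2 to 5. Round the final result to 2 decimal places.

Sum over 1–4: 71 + 97 + 13 + 40 = 221
Sum over 2–5: 97 + 13 + 40 + 61 = 211
CMA at t=3 = (221 + 211) / (2·4) = 432 / 8 = 54.00

54.00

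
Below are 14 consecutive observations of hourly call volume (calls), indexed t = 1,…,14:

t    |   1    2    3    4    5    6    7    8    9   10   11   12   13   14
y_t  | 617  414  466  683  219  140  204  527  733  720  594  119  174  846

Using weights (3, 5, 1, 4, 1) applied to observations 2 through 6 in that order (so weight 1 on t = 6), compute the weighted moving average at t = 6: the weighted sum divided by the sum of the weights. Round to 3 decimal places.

Weighted sum: 3·414 + 5·466 + 1·683 + 4·219 + 1·140 = 1242 + 2330 + 683 + 876 + 140 = 5271
Weight total: 3 + 5 + 1 + 4 + 1 = 14
WMA = 5271 / 14 = 376.500

376.500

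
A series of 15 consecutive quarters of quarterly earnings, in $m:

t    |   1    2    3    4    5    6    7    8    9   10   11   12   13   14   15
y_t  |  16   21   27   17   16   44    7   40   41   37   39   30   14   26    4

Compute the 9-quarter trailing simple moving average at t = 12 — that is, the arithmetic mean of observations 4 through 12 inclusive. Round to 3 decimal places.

30.111

Sum of periods 4–12: 17 + 16 + 44 + 7 + 40 + 41 + 37 + 39 + 30 = 271
Divide by 9: 271 / 9 = 30.111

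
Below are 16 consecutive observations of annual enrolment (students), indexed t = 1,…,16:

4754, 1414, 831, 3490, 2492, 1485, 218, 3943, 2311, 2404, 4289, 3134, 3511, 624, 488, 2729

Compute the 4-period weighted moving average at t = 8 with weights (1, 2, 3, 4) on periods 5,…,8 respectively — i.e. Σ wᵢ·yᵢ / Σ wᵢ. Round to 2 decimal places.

Weighted sum: 1·2492 + 2·1485 + 3·218 + 4·3943 = 2492 + 2970 + 654 + 15772 = 21888
Weight total: 1 + 2 + 3 + 4 = 10
WMA = 21888 / 10 = 2188.80

2188.80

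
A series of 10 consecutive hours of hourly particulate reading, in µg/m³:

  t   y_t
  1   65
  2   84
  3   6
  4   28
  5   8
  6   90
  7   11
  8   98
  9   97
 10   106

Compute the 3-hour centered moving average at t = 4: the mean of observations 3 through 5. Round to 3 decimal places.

14.000

Sum of periods 3–5: 6 + 28 + 8 = 42
Divide by 3: 42 / 3 = 14.000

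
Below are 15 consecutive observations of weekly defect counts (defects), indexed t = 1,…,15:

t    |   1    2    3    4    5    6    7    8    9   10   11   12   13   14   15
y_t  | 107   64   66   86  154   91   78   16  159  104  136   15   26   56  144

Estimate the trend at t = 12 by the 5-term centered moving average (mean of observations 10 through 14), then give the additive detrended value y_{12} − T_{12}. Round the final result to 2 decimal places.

Trend T_12 = (104 + 136 + 15 + 26 + 56) / 5 = 337/5 = 67.4000
Detrended value: 15 − 67.4000 = -52.40

-52.40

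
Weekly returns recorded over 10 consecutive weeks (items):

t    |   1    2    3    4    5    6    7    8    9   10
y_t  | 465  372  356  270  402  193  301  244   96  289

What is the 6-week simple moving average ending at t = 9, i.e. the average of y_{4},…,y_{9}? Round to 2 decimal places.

Sum of periods 4–9: 270 + 402 + 193 + 301 + 244 + 96 = 1506
Divide by 6: 1506 / 6 = 251.00

251.00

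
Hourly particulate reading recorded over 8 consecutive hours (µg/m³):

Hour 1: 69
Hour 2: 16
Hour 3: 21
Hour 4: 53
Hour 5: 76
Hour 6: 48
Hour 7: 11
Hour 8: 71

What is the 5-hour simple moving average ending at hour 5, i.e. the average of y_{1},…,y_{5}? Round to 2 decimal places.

Sum of periods 1–5: 69 + 16 + 21 + 53 + 76 = 235
Divide by 5: 235 / 5 = 47.00

47.00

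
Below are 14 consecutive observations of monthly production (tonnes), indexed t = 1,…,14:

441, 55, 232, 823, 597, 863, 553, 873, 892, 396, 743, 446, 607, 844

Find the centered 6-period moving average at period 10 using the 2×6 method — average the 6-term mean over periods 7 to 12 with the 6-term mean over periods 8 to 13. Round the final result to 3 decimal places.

655.000

Sum over 7–12: 553 + 873 + 892 + 396 + 743 + 446 = 3903
Sum over 8–13: 873 + 892 + 396 + 743 + 446 + 607 = 3957
CMA at t=10 = (3903 + 3957) / (2·6) = 7860 / 12 = 655.000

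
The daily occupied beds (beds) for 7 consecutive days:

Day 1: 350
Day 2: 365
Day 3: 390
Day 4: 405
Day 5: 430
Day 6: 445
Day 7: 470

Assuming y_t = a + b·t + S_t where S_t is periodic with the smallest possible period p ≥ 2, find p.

2

First differences y_{t+1} − y_t: 15, 25, 15, 25, 15, 25, …
The difference pattern repeats every 2 terms and not for any smaller step, so p = 2.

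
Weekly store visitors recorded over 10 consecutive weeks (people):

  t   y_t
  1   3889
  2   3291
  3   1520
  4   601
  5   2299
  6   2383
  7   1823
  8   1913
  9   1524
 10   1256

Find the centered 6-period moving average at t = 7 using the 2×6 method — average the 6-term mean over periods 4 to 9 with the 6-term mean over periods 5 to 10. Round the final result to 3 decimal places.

Sum over 4–9: 601 + 2299 + 2383 + 1823 + 1913 + 1524 = 10543
Sum over 5–10: 2299 + 2383 + 1823 + 1913 + 1524 + 1256 = 11198
CMA at t=7 = (10543 + 11198) / (2·6) = 21741 / 12 = 1811.750

1811.750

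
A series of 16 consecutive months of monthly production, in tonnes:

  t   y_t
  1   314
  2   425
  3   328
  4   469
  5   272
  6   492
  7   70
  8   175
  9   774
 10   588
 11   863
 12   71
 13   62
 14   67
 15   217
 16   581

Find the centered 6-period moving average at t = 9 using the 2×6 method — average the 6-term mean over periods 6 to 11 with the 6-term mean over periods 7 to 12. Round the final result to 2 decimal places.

Sum over 6–11: 492 + 70 + 175 + 774 + 588 + 863 = 2962
Sum over 7–12: 70 + 175 + 774 + 588 + 863 + 71 = 2541
CMA at t=9 = (2962 + 2541) / (2·6) = 5503 / 12 = 458.58

458.58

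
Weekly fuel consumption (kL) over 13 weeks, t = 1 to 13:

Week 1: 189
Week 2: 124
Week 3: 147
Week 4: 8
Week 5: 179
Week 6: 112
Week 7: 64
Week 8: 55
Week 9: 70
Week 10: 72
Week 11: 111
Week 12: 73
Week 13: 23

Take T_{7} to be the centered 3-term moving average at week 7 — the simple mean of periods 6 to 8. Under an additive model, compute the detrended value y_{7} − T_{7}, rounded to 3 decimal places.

-13.000

Trend T_7 = (112 + 64 + 55) / 3 = 231/3 = 77.00000
Detrended value: 64 − 77.00000 = -13.000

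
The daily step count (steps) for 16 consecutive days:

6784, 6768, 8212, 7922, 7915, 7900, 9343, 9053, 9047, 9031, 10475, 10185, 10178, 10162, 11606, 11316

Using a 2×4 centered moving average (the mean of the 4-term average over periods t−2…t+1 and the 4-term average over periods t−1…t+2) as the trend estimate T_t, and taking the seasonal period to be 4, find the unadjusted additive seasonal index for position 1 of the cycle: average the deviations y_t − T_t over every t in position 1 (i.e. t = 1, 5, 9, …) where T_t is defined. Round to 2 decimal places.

-213.33

Season position 1 occurs at t = 5, 9, 13 (where T_t is defined).
t=5: T_5 = 8128.6250; y_5 − T_5 = 7915 − 8128.6250 = -213.6250
t=9: T_9 = 9260.0000; y_9 − T_9 = 9047 − 9260.0000 = -213.0000
t=13: T_13 = 10391.3750; y_13 − T_13 = 10178 − 10391.3750 = -213.3750
Mean deviation: (-213.6250 + -213.0000 + -213.3750) / 3 = -213.33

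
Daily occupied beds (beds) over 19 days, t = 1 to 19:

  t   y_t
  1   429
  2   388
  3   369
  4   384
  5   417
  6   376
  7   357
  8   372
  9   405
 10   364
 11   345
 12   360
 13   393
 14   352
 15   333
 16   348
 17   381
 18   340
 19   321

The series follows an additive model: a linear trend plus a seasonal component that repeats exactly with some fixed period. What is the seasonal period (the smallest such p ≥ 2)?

First differences y_{t+1} − y_t: -41, -19, 15, 33, -41, -19, 15, 33, -41, -19, …
The difference pattern repeats every 4 terms and not for any smaller step, so p = 4.

4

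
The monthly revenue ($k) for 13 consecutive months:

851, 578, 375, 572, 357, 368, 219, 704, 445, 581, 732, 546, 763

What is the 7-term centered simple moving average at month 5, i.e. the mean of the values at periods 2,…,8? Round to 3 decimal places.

Sum of periods 2–8: 578 + 375 + 572 + 357 + 368 + 219 + 704 = 3173
Divide by 7: 3173 / 7 = 453.286

453.286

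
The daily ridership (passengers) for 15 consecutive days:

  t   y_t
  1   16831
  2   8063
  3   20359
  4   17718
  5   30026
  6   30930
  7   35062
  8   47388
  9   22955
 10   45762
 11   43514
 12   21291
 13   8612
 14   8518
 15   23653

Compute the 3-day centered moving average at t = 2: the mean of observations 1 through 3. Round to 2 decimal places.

15084.33

Sum of periods 1–3: 16831 + 8063 + 20359 = 45253
Divide by 3: 45253 / 3 = 15084.33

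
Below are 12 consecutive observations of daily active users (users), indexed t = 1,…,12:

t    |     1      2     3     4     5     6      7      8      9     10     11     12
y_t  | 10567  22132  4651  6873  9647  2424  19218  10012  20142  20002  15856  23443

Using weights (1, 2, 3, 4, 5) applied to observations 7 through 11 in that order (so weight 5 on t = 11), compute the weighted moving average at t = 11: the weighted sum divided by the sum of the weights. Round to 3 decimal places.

17263.733

Weighted sum: 1·19218 + 2·10012 + 3·20142 + 4·20002 + 5·15856 = 19218 + 20024 + 60426 + 80008 + 79280 = 258956
Weight total: 1 + 2 + 3 + 4 + 5 = 15
WMA = 258956 / 15 = 17263.733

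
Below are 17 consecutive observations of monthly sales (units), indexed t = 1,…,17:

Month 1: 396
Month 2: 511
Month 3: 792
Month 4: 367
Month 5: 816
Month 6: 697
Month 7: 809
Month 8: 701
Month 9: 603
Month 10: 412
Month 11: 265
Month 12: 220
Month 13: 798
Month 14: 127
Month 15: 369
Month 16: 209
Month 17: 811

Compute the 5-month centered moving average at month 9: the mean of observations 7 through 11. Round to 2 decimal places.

Sum of periods 7–11: 809 + 701 + 603 + 412 + 265 = 2790
Divide by 5: 2790 / 5 = 558.00

558.00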